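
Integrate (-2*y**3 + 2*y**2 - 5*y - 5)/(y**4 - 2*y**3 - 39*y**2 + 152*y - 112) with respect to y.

Factor the denominator: (y - 4)**2*(y - 1)*(y + 7).
Partial-fraction decomposition: -37/(44*(y + 7)) - 5/(36*(y - 1)) - 101/(99*(y - 4)) - 11/(3*(y - 4)**2).
Integrate each term; A/(y−a) gives A·log|y−a|; A/(y−a)² gives −A/(y−a).

-101*log(y - 4)/99 - 5*log(y - 1)/36 - 37*log(y + 7)/44 + 11/(3*y - 12) + C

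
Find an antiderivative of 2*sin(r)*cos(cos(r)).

Let u = cos(r), so du = (-sin(r)) dr.
Rewriting, the integral becomes -2·∫ cos(u) du = -2·sin(u).
Substituting back, u = cos(r).

-2*sin(cos(r)) + C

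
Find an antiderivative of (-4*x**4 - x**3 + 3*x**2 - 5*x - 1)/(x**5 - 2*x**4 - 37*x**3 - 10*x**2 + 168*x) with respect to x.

-log(x)/168 - 4918*log(x - 7)/1925 + 71*log(x - 2)/300 + 128*log(x + 3)/75 - 893*log(x + 4)/264 + C

Factor the denominator: x*(x - 7)*(x - 2)*(x + 3)*(x + 4).
Partial-fraction decomposition: -893/(264*(x + 4)) + 128/(75*(x + 3)) + 71/(300*(x - 2)) - 4918/(1925*(x - 7)) - 1/(168*x).
Integrate each term: A/(x−a) contributes A·log|x−a|.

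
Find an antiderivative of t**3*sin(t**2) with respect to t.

-t**2*cos(t**2)/2 + sin(t**2)/2 + C

Let u = t², du = 2t dt; rewrite as (1/2)∫ u^1·sin(1u) du.
Now integrate by parts 1 time.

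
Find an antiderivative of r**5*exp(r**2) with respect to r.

(r**4 - 2*r**2 + 2)*exp(r**2)/2 + C

Let u = r², du = 2r dr; rewrite as (1/2)∫ u^2·exp(1u) du.
Now integrate by parts 2 times.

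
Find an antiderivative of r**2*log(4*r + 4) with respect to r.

r**3*log(4*r + 4)/3 - r**3/9 + r**2/6 - r/3 + log(r + 1)/3 + C

Use integration by parts with u = log(4*r + 4), dv = r**2 dr.
Then du = 4/(4*r + 4) dr and v = r**3/3.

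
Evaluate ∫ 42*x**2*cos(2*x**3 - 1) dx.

7*sin(2*x**3 - 1) + C

Let u = 2*x**3 - 1, so du = (6*x**2) dx.
Rewriting, the integral becomes 7·∫ cos(u) du = 7·sin(u).
Substituting back, u = 2*x**3 - 1.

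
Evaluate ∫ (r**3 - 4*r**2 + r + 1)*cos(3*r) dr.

r**3*sin(3*r)/3 - 4*r**2*sin(3*r)/3 + r**2*cos(3*r)/3 + r*sin(3*r)/9 - 8*r*cos(3*r)/9 + 17*sin(3*r)/27 + cos(3*r)/27 + C

Use integration by parts with u = r**3 - 4*r**2 + r + 1, dv = cos(3*r) dr, so v = sin(3*r)/3.
Apply parts 3 times (tabular method): alternate signs, differentiate u down to 0, integrate dv up.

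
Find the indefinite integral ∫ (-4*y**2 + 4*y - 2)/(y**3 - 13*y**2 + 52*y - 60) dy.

-61*log(y - 6)/2 + 82*log(y - 5)/3 - 5*log(y - 2)/6 + C

Factor the denominator: (y - 6)*(y - 5)*(y - 2).
Partial-fraction decomposition: -5/(6*(y - 2)) + 82/(3*(y - 5)) - 61/(2*(y - 6)).
Integrate each term: A/(y−a) contributes A·log|y−a|.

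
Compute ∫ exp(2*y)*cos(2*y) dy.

exp(2*y)*sin(2*y)/4 + exp(2*y)*cos(2*y)/4 + C

Let I denote the integral. Integrate by parts with u = cos(2*y), dv = exp(2*y) dy, so v = exp(2*y)/2: I = exp(2*y)*cos(2*y)/2 + ∫ exp(2*y)*sin(2*y) dy.
Apply parts again with u = sin(2*y), dv = exp(2*y) dy: ∫ exp(2*y)*sin(2*y) dy = exp(2*y)*sin(2*y)/2 − I. Substituting back brings back I: I = exp(2*y)*sin(2*y)/2 + exp(2*y)*cos(2*y)/2 − I.
Solving for I: (1 + 1)·I equals the remaining terms, so I = (1/2)·(exp(2*y)*sin(2*y)/2 + exp(2*y)*cos(2*y)/2).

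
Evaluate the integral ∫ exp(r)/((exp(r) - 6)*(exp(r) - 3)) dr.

Let u = e^r, du = e^r dr.
The integral becomes ∫ du/((u-6)(u-3)); decompose into partial fractions.

log(exp(r) - 6)/3 - log(exp(r) - 3)/3 + C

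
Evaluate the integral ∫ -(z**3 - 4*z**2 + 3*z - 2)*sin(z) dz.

Use integration by parts with u = z**3 - 4*z**2 + 3*z - 2, dv = -sin(z) dz, so v = cos(z).
Apply parts 3 times (tabular method): alternate signs, differentiate u down to 0, integrate dv up.

z**3*cos(z) - 3*z**2*sin(z) - 4*z**2*cos(z) + 8*z*sin(z) - 3*z*cos(z) + 3*sin(z) + 6*cos(z) + C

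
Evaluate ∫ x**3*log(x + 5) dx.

x**4*log(x + 5)/4 - x**4/16 + 5*x**3/12 - 25*x**2/8 + 125*x/4 - 625*log(x + 5)/4 + C

Use integration by parts with u = log(x + 5), dv = x**3 dx.
Then du = 1/(x + 5) dx and v = x**4/4.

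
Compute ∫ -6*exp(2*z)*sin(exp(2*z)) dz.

3*cos(exp(2*z)) + C

Let u = exp(2*z), so du = (2*exp(2*z)) dz.
Rewriting, the integral becomes -3·∫ sin(u) du = -3·-cos(u).
Substituting back, u = exp(2*z).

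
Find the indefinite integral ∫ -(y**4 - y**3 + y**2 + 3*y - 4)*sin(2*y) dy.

Use integration by parts with u = y**4 - y**3 + y**2 + 3*y - 4, dv = -sin(2*y) dy, so v = cos(2*y)/2.
Apply parts 4 times (tabular method): alternate signs, differentiate u down to 0, integrate dv up.

y**4*cos(2*y)/2 - y**3*sin(2*y) - y**3*cos(2*y)/2 + 3*y**2*sin(2*y)/4 - y**2*cos(2*y) + y*sin(2*y) + 9*y*cos(2*y)/4 - 9*sin(2*y)/8 - 3*cos(2*y)/2 + C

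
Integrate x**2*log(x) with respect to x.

x**3*log(x)/3 - x**3/9 + C

Use integration by parts with u = log(x), dv = x**2 dx.
Then du = 1/x dx and v = x**3/3.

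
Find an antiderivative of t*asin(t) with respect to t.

Use integration by parts with u = arcsin(t), dv = t dt.
Then du = 1/sqrt(-t**2 + 1) dt.

t**2*asin(t)/2 + t*sqrt(-t**2 + 1)/4 - asin(t)/4 + C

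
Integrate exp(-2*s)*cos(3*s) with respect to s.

Let I denote the integral. Integrate by parts with u = cos(3*s), dv = exp(-2*s) ds, so v = -exp(-2*s)/2: I = -exp(-2*s)*cos(3*s)/2 − (3/2)·∫ exp(-2*s)*sin(3*s) ds.
Apply parts again with u = sin(3*s), dv = exp(-2*s) ds: ∫ exp(-2*s)*sin(3*s) ds = -exp(-2*s)*sin(3*s)/2 + (3/2)·I. Substituting back brings back I: I = 3*exp(-2*s)*sin(3*s)/4 - exp(-2*s)*cos(3*s)/2 − (9/4)·I.
Solving for I: (1 + 9/4)·I equals the remaining terms, so I = (4/13)·(3*exp(-2*s)*sin(3*s)/4 - exp(-2*s)*cos(3*s)/2).

3*exp(-2*s)*sin(3*s)/13 - 2*exp(-2*s)*cos(3*s)/13 + C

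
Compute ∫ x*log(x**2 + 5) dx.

Let u = x**2 + 5, so du = (2*x) dx.
The integral becomes (1/2)·∫ log(u) du; integrate by parts with u′=log(u), dv′=du.

x**2*log(x**2 + 5)/2 - x**2/2 + 5*log(x**2 + 5)/2 + C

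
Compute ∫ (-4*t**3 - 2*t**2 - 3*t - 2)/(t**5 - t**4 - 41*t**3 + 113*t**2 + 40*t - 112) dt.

Factor the denominator: (t - 4)**2*(t - 1)*(t + 1)*(t + 7).
Partial-fraction decomposition: 431/(1936*(t + 7)) - 1/(100*(t + 1)) - 11/(144*(t - 1)) - 3709/(27225*(t - 4)) - 302/(165*(t - 4)**2).
Integrate each term; A/(t−a) gives A·log|t−a|; A/(t−a)² gives −A/(t−a).

-3709*log(t - 4)/27225 - 11*log(t - 1)/144 - log(t + 1)/100 + 431*log(t + 7)/1936 + 302/(165*t - 660) + C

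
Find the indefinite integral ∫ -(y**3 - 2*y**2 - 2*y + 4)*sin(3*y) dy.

y**3*cos(3*y)/3 - y**2*sin(3*y)/3 - 2*y**2*cos(3*y)/3 + 4*y*sin(3*y)/9 - 8*y*cos(3*y)/9 + 8*sin(3*y)/27 + 40*cos(3*y)/27 + C

Use integration by parts with u = y**3 - 2*y**2 - 2*y + 4, dv = -sin(3*y) dy, so v = cos(3*y)/3.
Apply parts 3 times (tabular method): alternate signs, differentiate u down to 0, integrate dv up.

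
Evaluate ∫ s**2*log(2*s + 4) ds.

Use integration by parts with u = log(2*s + 4), dv = s**2 ds.
Then du = 2/(2*s + 4) ds and v = s**3/3.

s**3*log(2*s + 4)/3 - s**3/9 + s**2/3 - 4*s/3 + 8*log(s + 2)/3 + C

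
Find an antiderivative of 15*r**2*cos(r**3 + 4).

Let u = r**3 + 4, so du = (3*r**2) dr.
Rewriting, the integral becomes 5·∫ cos(u) du = 5·sin(u).
Substituting back, u = r**3 + 4.

5*sin(r**3 + 4) + C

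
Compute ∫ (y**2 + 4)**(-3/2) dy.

Substitute y = 2·tan(θ), so dy = 2·sec(θ)^2 dθ and the radical becomes sqrt(y**2 + 4) = 2·sec(θ) by the Pythagorean identity.
Integrate the resulting trig expression in θ, then back-substitute tan(θ) = y/2, sec(θ) = sqrt(y**2 + 4)/2 (absorbing any constant into C).

y/(4*sqrt(y**2 + 4)) + C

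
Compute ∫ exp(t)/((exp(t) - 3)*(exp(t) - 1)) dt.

log(exp(t) - 3)/2 - log(exp(t) - 1)/2 + C

Let u = e^t, du = e^t dt.
The integral becomes ∫ du/((u-3)(u-1)); decompose into partial fractions.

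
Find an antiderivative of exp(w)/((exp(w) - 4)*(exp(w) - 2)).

log(exp(w) - 4)/2 - log(exp(w) - 2)/2 + C

Let u = e^w, du = e^w dw.
The integral becomes ∫ du/((u-4)(u-2)); decompose into partial fractions.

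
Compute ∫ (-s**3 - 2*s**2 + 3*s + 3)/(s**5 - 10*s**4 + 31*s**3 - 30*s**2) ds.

Factor the denominator: s**2*(s - 5)*(s - 3)*(s - 2).
Partial-fraction decomposition: -7/(12*(s - 2)) + 11/(6*(s - 3)) - 157/(150*(s - 5)) - 61/(300*s) - 1/(10*s**2).
Integrate each term; A/(s−a) gives A·log|s−a|; A/(s−a)² gives −A/(s−a).

-61*log(s)/300 - 157*log(s - 5)/150 + 11*log(s - 3)/6 - 7*log(s - 2)/12 + 1/(10*s) + C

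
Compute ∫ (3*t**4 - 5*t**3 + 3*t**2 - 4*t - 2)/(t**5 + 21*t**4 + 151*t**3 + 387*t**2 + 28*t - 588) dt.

-5*log(t - 1)/1344 - 53*log(t + 2)/150 + 2549*log(t + 6)/14 - 285943*log(t + 7)/1600 + 9091/(40*t + 280) + C

Factor the denominator: (t - 1)*(t + 2)*(t + 6)*(t + 7)**2.
Partial-fraction decomposition: -285943/(1600*(t + 7)) - 9091/(40*(t + 7)**2) + 2549/(14*(t + 6)) - 53/(150*(t + 2)) - 5/(1344*(t - 1)).
Integrate each term; A/(t−a) gives A·log|t−a|; A/(t−a)² gives −A/(t−a).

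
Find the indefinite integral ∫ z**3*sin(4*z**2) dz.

Let u = z², du = 2z dz; rewrite as (1/2)∫ u^1·sin(4u) du.
Now integrate by parts 1 time.

-z**2*cos(4*z**2)/8 + sin(4*z**2)/32 + C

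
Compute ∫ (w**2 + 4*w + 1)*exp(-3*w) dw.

Use integration by parts with u = w**2 + 4*w + 1, dv = exp(-3*w) dw, so v = -exp(-3*w)/3.
Apply parts 2 times (tabular method): alternate signs, differentiate u down to 0, integrate dv up.

(-9*w**2 - 42*w - 23)*exp(-3*w)/27 + C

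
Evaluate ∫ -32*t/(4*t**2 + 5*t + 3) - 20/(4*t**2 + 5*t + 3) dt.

Let u = 4*t**2 + 5*t + 3, so du = (8*t + 5) dt.
Rewriting, the integral becomes -4·∫ 1/u du = -4·log(u).
Substituting back, u = 4*t**2 + 5*t + 3.

-4*log(4*t**2 + 5*t + 3) + C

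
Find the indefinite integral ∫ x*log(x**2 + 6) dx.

x**2*log(x**2 + 6)/2 - x**2/2 + 3*log(x**2 + 6) + C

Let u = x**2 + 6, so du = (2*x) dx.
The integral becomes (1/2)·∫ log(u) du; integrate by parts with u′=log(u), dv′=du.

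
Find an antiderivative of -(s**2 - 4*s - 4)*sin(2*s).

Use integration by parts with u = s**2 - 4*s - 4, dv = -sin(2*s) ds, so v = cos(2*s)/2.
Apply parts 2 times (tabular method): alternate signs, differentiate u down to 0, integrate dv up.

s**2*cos(2*s)/2 - s*sin(2*s)/2 - 2*s*cos(2*s) + sin(2*s) - 9*cos(2*s)/4 + C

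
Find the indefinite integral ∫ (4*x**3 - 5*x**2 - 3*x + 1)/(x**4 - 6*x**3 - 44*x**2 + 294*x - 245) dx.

369*log(x - 7)/56 - 361*log(x - 5)/96 - log(x - 1)/64 + 1595*log(x + 7)/1344 + C

Factor the denominator: (x - 7)*(x - 5)*(x - 1)*(x + 7).
Partial-fraction decomposition: 1595/(1344*(x + 7)) - 1/(64*(x - 1)) - 361/(96*(x - 5)) + 369/(56*(x - 7)).
Integrate each term: A/(x−a) contributes A·log|x−a|.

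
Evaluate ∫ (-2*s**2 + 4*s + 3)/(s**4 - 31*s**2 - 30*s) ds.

-log(s)/10 - 15*log(s - 6)/154 - 3*log(s + 1)/28 + 67*log(s + 5)/220 + C

Factor the denominator: s*(s - 6)*(s + 1)*(s + 5).
Partial-fraction decomposition: 67/(220*(s + 5)) - 3/(28*(s + 1)) - 15/(154*(s - 6)) - 1/(10*s).
Integrate each term: A/(s−a) contributes A·log|s−a|.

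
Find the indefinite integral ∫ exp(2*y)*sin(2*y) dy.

Let I denote the integral. Integrate by parts with u = sin(2*y), dv = exp(2*y) dy, so v = exp(2*y)/2: I = exp(2*y)*sin(2*y)/2 − ∫ exp(2*y)*cos(2*y) dy.
Apply parts again with u = cos(2*y), dv = exp(2*y) dy: ∫ exp(2*y)*cos(2*y) dy = exp(2*y)*cos(2*y)/2 + I. Substituting back brings back I: I = exp(2*y)*sin(2*y)/2 - exp(2*y)*cos(2*y)/2 − I.
Solving for I: (1 + 1)·I equals the remaining terms, so I = (1/2)·(exp(2*y)*sin(2*y)/2 - exp(2*y)*cos(2*y)/2).

exp(2*y)*sin(2*y)/4 - exp(2*y)*cos(2*y)/4 + C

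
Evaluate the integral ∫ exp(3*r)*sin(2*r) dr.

Let I denote the integral. Integrate by parts with u = sin(2*r), dv = exp(3*r) dr, so v = exp(3*r)/3: I = exp(3*r)*sin(2*r)/3 − (2/3)·∫ exp(3*r)*cos(2*r) dr.
Apply parts again with u = cos(2*r), dv = exp(3*r) dr: ∫ exp(3*r)*cos(2*r) dr = exp(3*r)*cos(2*r)/3 + (2/3)·I. Substituting back brings back I: I = exp(3*r)*sin(2*r)/3 - 2*exp(3*r)*cos(2*r)/9 − (4/9)·I.
Solving for I: (1 + 4/9)·I equals the remaining terms, so I = (9/13)·(exp(3*r)*sin(2*r)/3 - 2*exp(3*r)*cos(2*r)/9).

3*exp(3*r)*sin(2*r)/13 - 2*exp(3*r)*cos(2*r)/13 + C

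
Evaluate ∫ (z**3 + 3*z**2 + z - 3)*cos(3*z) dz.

Use integration by parts with u = z**3 + 3*z**2 + z - 3, dv = cos(3*z) dz, so v = sin(3*z)/3.
Apply parts 3 times (tabular method): alternate signs, differentiate u down to 0, integrate dv up.

z**3*sin(3*z)/3 + z**2*sin(3*z) + z**2*cos(3*z)/3 + z*sin(3*z)/9 + 2*z*cos(3*z)/3 - 11*sin(3*z)/9 + cos(3*z)/27 + C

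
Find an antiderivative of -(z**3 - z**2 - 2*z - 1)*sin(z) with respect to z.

z**3*cos(z) - 3*z**2*sin(z) - z**2*cos(z) + 2*z*sin(z) - 8*z*cos(z) + 8*sin(z) + cos(z) + C

Use integration by parts with u = z**3 - z**2 - 2*z - 1, dv = -sin(z) dz, so v = cos(z).
Apply parts 3 times (tabular method): alternate signs, differentiate u down to 0, integrate dv up.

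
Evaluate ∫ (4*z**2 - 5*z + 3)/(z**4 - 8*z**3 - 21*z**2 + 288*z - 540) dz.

Factor the denominator: (z - 6)*(z - 5)*(z - 3)*(z + 6).
Partial-fraction decomposition: -59/(396*(z + 6)) + 4/(9*(z - 3)) - 39/(11*(z - 5)) + 13/(4*(z - 6)).
Integrate each term: A/(z−a) contributes A·log|z−a|.

13*log(z - 6)/4 - 39*log(z - 5)/11 + 4*log(z - 3)/9 - 59*log(z + 6)/396 + C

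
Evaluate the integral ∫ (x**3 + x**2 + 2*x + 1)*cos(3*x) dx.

x**3*sin(3*x)/3 + x**2*sin(3*x)/3 + x**2*cos(3*x)/3 + 4*x*sin(3*x)/9 + 2*x*cos(3*x)/9 + 7*sin(3*x)/27 + 4*cos(3*x)/27 + C

Use integration by parts with u = x**3 + x**2 + 2*x + 1, dv = cos(3*x) dx, so v = sin(3*x)/3.
Apply parts 3 times (tabular method): alternate signs, differentiate u down to 0, integrate dv up.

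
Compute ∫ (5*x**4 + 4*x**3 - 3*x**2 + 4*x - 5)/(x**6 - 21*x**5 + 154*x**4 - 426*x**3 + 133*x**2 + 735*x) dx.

-log(x)/147 - 340461*log(x - 7)/25088 + 713*log(x - 5)/48 - 493*log(x - 3)/384 + 11*log(x + 1)/1536 - 13253/(448*x - 3136) + C

Factor the denominator: x*(x - 7)**2*(x - 5)*(x - 3)*(x + 1).
Partial-fraction decomposition: 11/(1536*(x + 1)) - 493/(384*(x - 3)) + 713/(48*(x - 5)) - 340461/(25088*(x - 7)) + 13253/(448*(x - 7)**2) - 1/(147*x).
Integrate each term; A/(x−a) gives A·log|x−a|; A/(x−a)² gives −A/(x−a).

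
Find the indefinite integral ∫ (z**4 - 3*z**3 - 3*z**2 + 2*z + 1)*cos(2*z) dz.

Use integration by parts with u = z**4 - 3*z**3 - 3*z**2 + 2*z + 1, dv = cos(2*z) dz, so v = sin(2*z)/2.
Apply parts 4 times (tabular method): alternate signs, differentiate u down to 0, integrate dv up.

z**4*sin(2*z)/2 - 3*z**3*sin(2*z)/2 + z**3*cos(2*z) - 3*z**2*sin(2*z) - 9*z**2*cos(2*z)/4 + 13*z*sin(2*z)/4 - 3*z*cos(2*z) + 2*sin(2*z) + 13*cos(2*z)/8 + C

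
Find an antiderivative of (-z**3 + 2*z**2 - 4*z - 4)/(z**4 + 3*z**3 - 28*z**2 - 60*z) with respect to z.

log(z)/15 - 9*log(z - 5)/35 + 5*log(z + 2)/14 - 7*log(z + 6)/6 + C

Factor the denominator: z*(z - 5)*(z + 2)*(z + 6).
Partial-fraction decomposition: -7/(6*(z + 6)) + 5/(14*(z + 2)) - 9/(35*(z - 5)) + 1/(15*z).
Integrate each term: A/(z−a) contributes A·log|z−a|.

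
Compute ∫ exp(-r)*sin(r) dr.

Let I denote the integral. Integrate by parts with u = sin(r), dv = exp(-r) dr, so v = -exp(-r): I = -exp(-r)*sin(r) + ∫ exp(-r)*cos(r) dr.
Apply parts again with u = cos(r), dv = exp(-r) dr: ∫ exp(-r)*cos(r) dr = -exp(-r)*cos(r) − I. Substituting back brings back I: I = -exp(-r)*sin(r) - exp(-r)*cos(r) − I.
Solving for I: (1 + 1)·I equals the remaining terms, so I = (1/2)·(-exp(-r)*sin(r) - exp(-r)*cos(r)).

-exp(-r)*sin(r)/2 - exp(-r)*cos(r)/2 + C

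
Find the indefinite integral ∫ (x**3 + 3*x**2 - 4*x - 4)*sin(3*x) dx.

Use integration by parts with u = x**3 + 3*x**2 - 4*x - 4, dv = sin(3*x) dx, so v = -cos(3*x)/3.
Apply parts 3 times (tabular method): alternate signs, differentiate u down to 0, integrate dv up.

-x**3*cos(3*x)/3 + x**2*sin(3*x)/3 - x**2*cos(3*x) + 2*x*sin(3*x)/3 + 14*x*cos(3*x)/9 - 14*sin(3*x)/27 + 14*cos(3*x)/9 + C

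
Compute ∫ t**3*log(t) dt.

Use integration by parts with u = log(t), dv = t**3 dt.
Then du = 1/t dt and v = t**4/4.

t**4*log(t)/4 - t**4/16 + C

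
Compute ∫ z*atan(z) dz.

z**2*atan(z)/2 - z/2 + atan(z)/2 + C

Use integration by parts with u = arctan(z), dv = z dz.
Then du = 1/(z**2 + 1) dz.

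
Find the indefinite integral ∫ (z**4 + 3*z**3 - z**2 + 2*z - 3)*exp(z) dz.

(z**4 - z**3 + 2*z**2 - 2*z - 1)*exp(z) + C

Use integration by parts with u = z**4 + 3*z**3 - z**2 + 2*z - 3, dv = exp(z) dz, so v = exp(z).
Apply parts 4 times (tabular method): alternate signs, differentiate u down to 0, integrate dv up.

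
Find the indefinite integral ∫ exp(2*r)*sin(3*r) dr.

Let I denote the integral. Integrate by parts with u = sin(3*r), dv = exp(2*r) dr, so v = exp(2*r)/2: I = exp(2*r)*sin(3*r)/2 − (3/2)·∫ exp(2*r)*cos(3*r) dr.
Apply parts again with u = cos(3*r), dv = exp(2*r) dr: ∫ exp(2*r)*cos(3*r) dr = exp(2*r)*cos(3*r)/2 + (3/2)·I. Substituting back brings back I: I = exp(2*r)*sin(3*r)/2 - 3*exp(2*r)*cos(3*r)/4 − (9/4)·I.
Solving for I: (1 + 9/4)·I equals the remaining terms, so I = (4/13)·(exp(2*r)*sin(3*r)/2 - 3*exp(2*r)*cos(3*r)/4).

2*exp(2*r)*sin(3*r)/13 - 3*exp(2*r)*cos(3*r)/13 + C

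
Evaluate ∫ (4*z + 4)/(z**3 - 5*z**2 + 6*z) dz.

Factor the denominator: z*(z - 3)*(z - 2).
Partial-fraction decomposition: -6/(z - 2) + 16/(3*(z - 3)) + 2/(3*z).
Integrate each term: A/(z−a) contributes A·log|z−a|.

2*log(z)/3 + 16*log(z - 3)/3 - 6*log(z - 2) + C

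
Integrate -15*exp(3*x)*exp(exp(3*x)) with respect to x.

-5*exp(exp(3*x)) + C

Let u = exp(3*x), so du = (3*exp(3*x)) dx.
Rewriting, the integral becomes -5·∫ e^u du = -5·e^u.
Substituting back, u = exp(3*x).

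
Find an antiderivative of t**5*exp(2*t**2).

(2*t**4 - 2*t**2 + 1)*exp(2*t**2)/8 + C

Let u = t², du = 2t dt; rewrite as (1/2)∫ u^2·exp(2u) du.
Now integrate by parts 2 times.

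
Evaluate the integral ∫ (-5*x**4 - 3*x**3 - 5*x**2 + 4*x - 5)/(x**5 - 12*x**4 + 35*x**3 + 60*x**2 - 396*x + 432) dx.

Factor the denominator: (x - 6)*(x - 4)*(x - 3)*(x - 2)*(x + 3).
Partial-fraction decomposition: -193/(945*(x + 3)) + 121/(40*(x - 2)) - 262/(9*(x - 3)) + 1541/(28*(x - 4)) - 7289/(216*(x - 6)).
Integrate each term: A/(x−a) contributes A·log|x−a|.

-7289*log(x - 6)/216 + 1541*log(x - 4)/28 - 262*log(x - 3)/9 + 121*log(x - 2)/40 - 193*log(x + 3)/945 + C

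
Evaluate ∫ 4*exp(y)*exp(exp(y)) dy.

Let u = exp(y), so du = (exp(y)) dy.
Rewriting, the integral becomes 4·∫ e^u du = 4·e^u.
Substituting back, u = exp(y).

4*exp(exp(y)) + C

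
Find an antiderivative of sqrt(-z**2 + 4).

z*sqrt(-z**2 + 4)/2 + 2*asin(z/2) + C

Substitute z = 2·sin(θ), so dz = 2·cos(θ) dθ and the radical becomes sqrt(-z**2 + 4) = 2·cos(θ) by the Pythagorean identity.
Integrate the resulting trig expression in θ, then back-substitute θ = asin(z/2), sin(θ) = z/2, cos(θ) = sqrt(-z**2 + 4)/2 (absorbing any constant into C).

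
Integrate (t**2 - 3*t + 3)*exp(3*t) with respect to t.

Use integration by parts with u = t**2 - 3*t + 3, dv = exp(3*t) dt, so v = exp(3*t)/3.
Apply parts 2 times (tabular method): alternate signs, differentiate u down to 0, integrate dv up.

(9*t**2 - 33*t + 38)*exp(3*t)/27 + C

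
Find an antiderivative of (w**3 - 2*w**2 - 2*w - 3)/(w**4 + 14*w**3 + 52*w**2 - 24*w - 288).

Factor the denominator: (w - 2)*(w + 4)*(w + 6)**2.
Partial-fraction decomposition: -355/(128*(w + 6)) - 279/(16*(w + 6)**2) + 91/(24*(w + 4)) - 7/(384*(w - 2)).
Integrate each term; A/(w−a) gives A·log|w−a|; A/(w−a)² gives −A/(w−a).

-7*log(w - 2)/384 + 91*log(w + 4)/24 - 355*log(w + 6)/128 + 279/(16*w + 96) + C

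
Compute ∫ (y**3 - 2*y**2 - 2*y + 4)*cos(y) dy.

y**3*sin(y) - 2*y**2*sin(y) + 3*y**2*cos(y) - 8*y*sin(y) - 4*y*cos(y) + 8*sin(y) - 8*cos(y) + C

Use integration by parts with u = y**3 - 2*y**2 - 2*y + 4, dv = cos(y) dy, so v = sin(y).
Apply parts 3 times (tabular method): alternate signs, differentiate u down to 0, integrate dv up.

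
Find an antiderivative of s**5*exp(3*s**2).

Let u = s², du = 2s ds; rewrite as (1/2)∫ u^2·exp(3u) du.
Now integrate by parts 2 times.

(9*s**4 - 6*s**2 + 2)*exp(3*s**2)/54 + C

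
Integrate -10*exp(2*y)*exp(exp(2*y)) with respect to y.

Let u = exp(2*y), so du = (2*exp(2*y)) dy.
Rewriting, the integral becomes -5·∫ e^u du = -5·e^u.
Substituting back, u = exp(2*y).

-5*exp(exp(2*y)) + C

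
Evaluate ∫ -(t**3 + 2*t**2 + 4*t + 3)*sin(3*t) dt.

Use integration by parts with u = t**3 + 2*t**2 + 4*t + 3, dv = -sin(3*t) dt, so v = cos(3*t)/3.
Apply parts 3 times (tabular method): alternate signs, differentiate u down to 0, integrate dv up.

t**3*cos(3*t)/3 - t**2*sin(3*t)/3 + 2*t**2*cos(3*t)/3 - 4*t*sin(3*t)/9 + 10*t*cos(3*t)/9 - 10*sin(3*t)/27 + 23*cos(3*t)/27 + C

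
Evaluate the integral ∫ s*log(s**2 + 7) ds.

Let u = s**2 + 7, so du = (2*s) ds.
The integral becomes (1/2)·∫ log(u) du; integrate by parts with u′=log(u), dv′=du.

s**2*log(s**2 + 7)/2 - s**2/2 + 7*log(s**2 + 7)/2 + C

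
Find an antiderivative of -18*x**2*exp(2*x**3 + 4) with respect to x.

-3*exp(2*x**3 + 4) + C

Let u = 2*x**3 + 4, so du = (6*x**2) dx.
Rewriting, the integral becomes -3·∫ e^u du = -3·e^u.
Substituting back, u = 2*x**3 + 4.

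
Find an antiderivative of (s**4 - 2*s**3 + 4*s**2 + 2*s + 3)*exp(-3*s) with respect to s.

(-27*s**4 + 18*s**3 - 90*s**2 - 114*s - 119)*exp(-3*s)/81 + C

Use integration by parts with u = s**4 - 2*s**3 + 4*s**2 + 2*s + 3, dv = exp(-3*s) ds, so v = -exp(-3*s)/3.
Apply parts 4 times (tabular method): alternate signs, differentiate u down to 0, integrate dv up.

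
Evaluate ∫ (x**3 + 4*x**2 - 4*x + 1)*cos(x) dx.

x**3*sin(x) + 4*x**2*sin(x) + 3*x**2*cos(x) - 10*x*sin(x) + 8*x*cos(x) - 7*sin(x) - 10*cos(x) + C

Use integration by parts with u = x**3 + 4*x**2 - 4*x + 1, dv = cos(x) dx, so v = sin(x).
Apply parts 3 times (tabular method): alternate signs, differentiate u down to 0, integrate dv up.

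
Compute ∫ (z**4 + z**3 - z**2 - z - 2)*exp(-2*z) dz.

(-4*z**4 - 12*z**3 - 14*z**2 - 10*z + 3)*exp(-2*z)/8 + C

Use integration by parts with u = z**4 + z**3 - z**2 - z - 2, dv = exp(-2*z) dz, so v = -exp(-2*z)/2.
Apply parts 4 times (tabular method): alternate signs, differentiate u down to 0, integrate dv up.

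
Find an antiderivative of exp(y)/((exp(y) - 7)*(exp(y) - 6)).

log(exp(y) - 7) - log(exp(y) - 6) + C

Let u = e^y, du = e^y dy.
The integral becomes ∫ du/((u-6)(u-7)); decompose into partial fractions.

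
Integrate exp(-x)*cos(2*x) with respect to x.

2*exp(-x)*sin(2*x)/5 - exp(-x)*cos(2*x)/5 + C

Let I denote the integral. Integrate by parts with u = cos(2*x), dv = exp(-x) dx, so v = -exp(-x): I = -exp(-x)*cos(2*x) − 2·∫ exp(-x)*sin(2*x) dx.
Apply parts again with u = sin(2*x), dv = exp(-x) dx: ∫ exp(-x)*sin(2*x) dx = -exp(-x)*sin(2*x) + 2·I. Substituting back brings back I: I = 2*exp(-x)*sin(2*x) - exp(-x)*cos(2*x) − 4·I.
Solving for I: (1 + 4)·I equals the remaining terms, so I = (1/5)·(2*exp(-x)*sin(2*x) - exp(-x)*cos(2*x)).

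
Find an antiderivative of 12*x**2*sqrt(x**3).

8*(x**3)**(3/2)/3 + C

Let u = x**3, so du = (3*x**2) dx.
Rewriting, the integral becomes 4·∫ √u du = 4·(2/3)u^(3/2).
Substituting back, u = x**3.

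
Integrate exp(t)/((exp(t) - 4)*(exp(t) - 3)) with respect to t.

Let u = e^t, du = e^t dt.
The integral becomes ∫ du/((u-3)(u-4)); decompose into partial fractions.

log(exp(t) - 4) - log(exp(t) - 3) + C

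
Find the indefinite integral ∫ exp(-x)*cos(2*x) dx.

Let I denote the integral. Integrate by parts with u = cos(2*x), dv = exp(-x) dx, so v = -exp(-x): I = -exp(-x)*cos(2*x) − 2·∫ exp(-x)*sin(2*x) dx.
Apply parts again with u = sin(2*x), dv = exp(-x) dx: ∫ exp(-x)*sin(2*x) dx = -exp(-x)*sin(2*x) + 2·I. Substituting back brings back I: I = 2*exp(-x)*sin(2*x) - exp(-x)*cos(2*x) − 4·I.
Solving for I: (1 + 4)·I equals the remaining terms, so I = (1/5)·(2*exp(-x)*sin(2*x) - exp(-x)*cos(2*x)).

2*exp(-x)*sin(2*x)/5 - exp(-x)*cos(2*x)/5 + C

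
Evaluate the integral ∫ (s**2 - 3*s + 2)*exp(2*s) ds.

Use integration by parts with u = s**2 - 3*s + 2, dv = exp(2*s) ds, so v = exp(2*s)/2.
Apply parts 2 times (tabular method): alternate signs, differentiate u down to 0, integrate dv up.

(s**2 - 4*s + 4)*exp(2*s)/2 + C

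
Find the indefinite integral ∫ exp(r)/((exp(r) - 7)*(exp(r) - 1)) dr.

Let u = e^r, du = e^r dr.
The integral becomes ∫ du/((u-7)(u-1)); decompose into partial fractions.

log(exp(r) - 7)/6 - log(exp(r) - 1)/6 + C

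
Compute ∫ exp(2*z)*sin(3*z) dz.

Let I denote the integral. Integrate by parts with u = sin(3*z), dv = exp(2*z) dz, so v = exp(2*z)/2: I = exp(2*z)*sin(3*z)/2 − (3/2)·∫ exp(2*z)*cos(3*z) dz.
Apply parts again with u = cos(3*z), dv = exp(2*z) dz: ∫ exp(2*z)*cos(3*z) dz = exp(2*z)*cos(3*z)/2 + (3/2)·I. Substituting back brings back I: I = exp(2*z)*sin(3*z)/2 - 3*exp(2*z)*cos(3*z)/4 − (9/4)·I.
Solving for I: (1 + 9/4)·I equals the remaining terms, so I = (4/13)·(exp(2*z)*sin(3*z)/2 - 3*exp(2*z)*cos(3*z)/4).

2*exp(2*z)*sin(3*z)/13 - 3*exp(2*z)*cos(3*z)/13 + C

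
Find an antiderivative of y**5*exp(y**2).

Let u = y², du = 2y dy; rewrite as (1/2)∫ u^2·exp(1u) du.
Now integrate by parts 2 times.

(y**4 - 2*y**2 + 2)*exp(y**2)/2 + C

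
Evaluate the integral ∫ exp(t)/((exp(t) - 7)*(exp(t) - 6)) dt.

log(exp(t) - 7) - log(exp(t) - 6) + C

Let u = e^t, du = e^t dt.
The integral becomes ∫ du/((u-6)(u-7)); decompose into partial fractions.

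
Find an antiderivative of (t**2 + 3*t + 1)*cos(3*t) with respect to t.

Use integration by parts with u = t**2 + 3*t + 1, dv = cos(3*t) dt, so v = sin(3*t)/3.
Apply parts 2 times (tabular method): alternate signs, differentiate u down to 0, integrate dv up.

t**2*sin(3*t)/3 + t*sin(3*t) + 2*t*cos(3*t)/9 + 7*sin(3*t)/27 + cos(3*t)/3 + C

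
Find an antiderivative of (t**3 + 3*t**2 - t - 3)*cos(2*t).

t**3*sin(2*t)/2 + 3*t**2*sin(2*t)/2 + 3*t**2*cos(2*t)/4 - 5*t*sin(2*t)/4 + 3*t*cos(2*t)/2 - 9*sin(2*t)/4 - 5*cos(2*t)/8 + C

Use integration by parts with u = t**3 + 3*t**2 - t - 3, dv = cos(2*t) dt, so v = sin(2*t)/2.
Apply parts 3 times (tabular method): alternate signs, differentiate u down to 0, integrate dv up.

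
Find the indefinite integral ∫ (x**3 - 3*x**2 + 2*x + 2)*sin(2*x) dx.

Use integration by parts with u = x**3 - 3*x**2 + 2*x + 2, dv = sin(2*x) dx, so v = -cos(2*x)/2.
Apply parts 3 times (tabular method): alternate signs, differentiate u down to 0, integrate dv up.

-x**3*cos(2*x)/2 + 3*x**2*sin(2*x)/4 + 3*x**2*cos(2*x)/2 - 3*x*sin(2*x)/2 - x*cos(2*x)/4 + sin(2*x)/8 - 7*cos(2*x)/4 + C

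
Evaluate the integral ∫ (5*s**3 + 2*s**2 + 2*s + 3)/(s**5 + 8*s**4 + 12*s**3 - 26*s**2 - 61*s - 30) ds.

Factor the denominator: (s - 2)*(s + 1)**2*(s + 3)*(s + 5).
Partial-fraction decomposition: -291/(112*(s + 5)) + 3/(s + 3) - 83/(144*(s + 1)) + 1/(12*(s + 1)**2) + 11/(63*(s - 2)).
Integrate each term; A/(s−a) gives A·log|s−a|; A/(s−a)² gives −A/(s−a).

11*log(s - 2)/63 - 83*log(s + 1)/144 + 3*log(s + 3) - 291*log(s + 5)/112 - 1/(12*s + 12) + C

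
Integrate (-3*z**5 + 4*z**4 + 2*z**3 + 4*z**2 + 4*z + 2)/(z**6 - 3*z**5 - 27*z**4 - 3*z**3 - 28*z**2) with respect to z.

-53*log(z)/392 - 7981*log(z - 7)/5390 - 2009*log(z + 4)/1496 - 7*log(z**2 + 1)/340 + 11*atan(z)/170 + 1/(14*z) + C

Factor the denominator: z**2*(z - 7)*(z + 4)*(z**2 + 1).
Partial-fraction decomposition: -(7*z - 11)/(170*(z**2 + 1)) - 2009/(1496*(z + 4)) - 7981/(5390*(z - 7)) - 53/(392*z) - 1/(14*z**2).
Integrate each term; A/(z−a) gives A·log|z−a|; the (Bz+D)/(z²+p²) term gives a log and an atan.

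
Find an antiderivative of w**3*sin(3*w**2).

-w**2*cos(3*w**2)/6 + sin(3*w**2)/18 + C

Let u = w², du = 2w dw; rewrite as (1/2)∫ u^1·sin(3u) du.
Now integrate by parts 1 time.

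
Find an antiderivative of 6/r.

Let u = 2*r**3, so du = (6*r**2) dr.
Rewriting, the integral becomes 2·∫ 1/u du = 2·log(u).
Substituting back, u = 2*r**3.

6*log(r) + 2*log(2) + C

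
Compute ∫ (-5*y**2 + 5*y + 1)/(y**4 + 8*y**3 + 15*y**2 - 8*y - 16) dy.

log(y - 1)/50 + log(y + 1)/2 - 13*log(y + 4)/25 + 33/(5*y + 20) + C

Factor the denominator: (y - 1)*(y + 1)*(y + 4)**2.
Partial-fraction decomposition: -13/(25*(y + 4)) - 33/(5*(y + 4)**2) + 1/(2*(y + 1)) + 1/(50*(y - 1)).
Integrate each term; A/(y−a) gives A·log|y−a|; A/(y−a)² gives −A/(y−a).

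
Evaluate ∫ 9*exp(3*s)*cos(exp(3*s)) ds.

3*sin(exp(3*s)) + C

Let u = exp(3*s), so du = (3*exp(3*s)) ds.
Rewriting, the integral becomes 3·∫ cos(u) du = 3·sin(u).
Substituting back, u = exp(3*s).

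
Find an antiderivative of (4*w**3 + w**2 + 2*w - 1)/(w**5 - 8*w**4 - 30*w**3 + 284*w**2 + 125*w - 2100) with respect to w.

Factor the denominator: (w - 7)*(w - 5)*(w - 4)*(w + 3)*(w + 5).
Partial-fraction decomposition: -9/(40*(w + 5)) + 53/(560*(w + 3)) + 31/(21*(w - 4)) - 267/(80*(w - 5)) + 239/(120*(w - 7)).
Integrate each term: A/(w−a) contributes A·log|w−a|.

239*log(w - 7)/120 - 267*log(w - 5)/80 + 31*log(w - 4)/21 + 53*log(w + 3)/560 - 9*log(w + 5)/40 + C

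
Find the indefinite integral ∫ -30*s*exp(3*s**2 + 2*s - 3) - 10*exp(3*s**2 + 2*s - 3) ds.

-5*exp(3*s**2 + 2*s - 3) + C

Let u = 3*s**2 + 2*s - 3, so du = (6*s + 2) ds.
Rewriting, the integral becomes -5·∫ e^u du = -5·e^u.
Substituting back, u = 3*s**2 + 2*s - 3.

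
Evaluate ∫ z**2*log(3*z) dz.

z**3*(log(z) + log(3))/3 - z**3/9 + C

Use integration by parts with u = log(3*z), dv = z**2 dz.
Then du = 1/z dz and v = z**3/3.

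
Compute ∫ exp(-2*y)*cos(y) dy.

exp(-2*y)*sin(y)/5 - 2*exp(-2*y)*cos(y)/5 + C

Let I denote the integral. Integrate by parts with u = cos(y), dv = exp(-2*y) dy, so v = -exp(-2*y)/2: I = -exp(-2*y)*cos(y)/2 − (1/2)·∫ exp(-2*y)*sin(y) dy.
Apply parts again with u = sin(y), dv = exp(-2*y) dy: ∫ exp(-2*y)*sin(y) dy = -exp(-2*y)*sin(y)/2 + (1/2)·I. Substituting back brings back I: I = exp(-2*y)*sin(y)/4 - exp(-2*y)*cos(y)/2 − (1/4)·I.
Solving for I: (1 + 1/4)·I equals the remaining terms, so I = (4/5)·(exp(-2*y)*sin(y)/4 - exp(-2*y)*cos(y)/2).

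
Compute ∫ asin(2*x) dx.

x*asin(2*x) + sqrt(-4*x**2 + 1)/2 + C

Use integration by parts with u = arcsin(2*x), dv = dx.
Then du = 2/sqrt(-4*x**2 + 1) dx.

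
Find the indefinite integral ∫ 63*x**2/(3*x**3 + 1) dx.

Let u = 3*x**3 + 1, so du = (9*x**2) dx.
Rewriting, the integral becomes 7·∫ 1/u du = 7·log(u).
Substituting back, u = 3*x**3 + 1.

7*log(3*x**3 + 1) + C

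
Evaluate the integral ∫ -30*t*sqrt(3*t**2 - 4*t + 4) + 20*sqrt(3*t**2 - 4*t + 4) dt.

Let u = 3*t**2 - 4*t + 4, so du = (6*t - 4) dt.
Rewriting, the integral becomes -5·∫ √u du = -5·(2/3)u^(3/2).
Substituting back, u = 3*t**2 - 4*t + 4.

-10*(3*t**2 - 4*t + 4)**(3/2)/3 + C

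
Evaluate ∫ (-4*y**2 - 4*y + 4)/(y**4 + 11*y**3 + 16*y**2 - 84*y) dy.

Factor the denominator: y*(y - 2)*(y + 6)*(y + 7).
Partial-fraction decomposition: 164/(63*(y + 7)) - 29/(12*(y + 6)) - 5/(36*(y - 2)) - 1/(21*y).
Integrate each term: A/(y−a) contributes A·log|y−a|.

-log(y)/21 - 5*log(y - 2)/36 - 29*log(y + 6)/12 + 164*log(y + 7)/63 + C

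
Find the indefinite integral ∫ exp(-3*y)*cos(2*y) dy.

Let I denote the integral. Integrate by parts with u = cos(2*y), dv = exp(-3*y) dy, so v = -exp(-3*y)/3: I = -exp(-3*y)*cos(2*y)/3 − (2/3)·∫ exp(-3*y)*sin(2*y) dy.
Apply parts again with u = sin(2*y), dv = exp(-3*y) dy: ∫ exp(-3*y)*sin(2*y) dy = -exp(-3*y)*sin(2*y)/3 + (2/3)·I. Substituting back brings back I: I = 2*exp(-3*y)*sin(2*y)/9 - exp(-3*y)*cos(2*y)/3 − (4/9)·I.
Solving for I: (1 + 4/9)·I equals the remaining terms, so I = (9/13)·(2*exp(-3*y)*sin(2*y)/9 - exp(-3*y)*cos(2*y)/3).

2*exp(-3*y)*sin(2*y)/13 - 3*exp(-3*y)*cos(2*y)/13 + C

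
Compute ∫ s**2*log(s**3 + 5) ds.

s**3*log(s**3 + 5)/3 - s**3/3 + 5*log(s**3 + 5)/3 + C

Let u = s**3 + 5, so du = (3*s**2) ds.
The integral becomes (1/3)·∫ log(u) du; integrate by parts with u′=log(u), dv′=du.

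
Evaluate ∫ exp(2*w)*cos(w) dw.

Let I denote the integral. Integrate by parts with u = cos(w), dv = exp(2*w) dw, so v = exp(2*w)/2: I = exp(2*w)*cos(w)/2 + (1/2)·∫ exp(2*w)*sin(w) dw.
Apply parts again with u = sin(w), dv = exp(2*w) dw: ∫ exp(2*w)*sin(w) dw = exp(2*w)*sin(w)/2 − (1/2)·I. Substituting back brings back I: I = exp(2*w)*sin(w)/4 + exp(2*w)*cos(w)/2 − (1/4)·I.
Solving for I: (1 + 1/4)·I equals the remaining terms, so I = (4/5)·(exp(2*w)*sin(w)/4 + exp(2*w)*cos(w)/2).

exp(2*w)*sin(w)/5 + 2*exp(2*w)*cos(w)/5 + C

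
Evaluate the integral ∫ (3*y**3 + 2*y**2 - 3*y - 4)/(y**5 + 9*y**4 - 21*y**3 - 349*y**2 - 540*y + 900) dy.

Factor the denominator: (y - 6)*(y - 1)*(y + 5)**2*(y + 6).
Partial-fraction decomposition: -281/(42*(y + 6)) + 14359/(2178*(y + 5)) - 157/(33*(y + 5)**2) + 1/(630*(y - 1)) + 349/(3630*(y - 6)).
Integrate each term; A/(y−a) gives A·log|y−a|; A/(y−a)² gives −A/(y−a).

349*log(y - 6)/3630 + log(y - 1)/630 + 14359*log(y + 5)/2178 - 281*log(y + 6)/42 + 157/(33*y + 165) + C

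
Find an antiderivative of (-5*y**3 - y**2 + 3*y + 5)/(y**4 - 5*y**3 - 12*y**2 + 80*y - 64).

Factor the denominator: (y - 4)**2*(y - 1)*(y + 4).
Partial-fraction decomposition: -297/(320*(y + 4)) + 2/(45*(y - 1)) - 2371/(576*(y - 4)) - 319/(24*(y - 4)**2).
Integrate each term; A/(y−a) gives A·log|y−a|; A/(y−a)² gives −A/(y−a).

-2371*log(y - 4)/576 + 2*log(y - 1)/45 - 297*log(y + 4)/320 + 319/(24*y - 96) + C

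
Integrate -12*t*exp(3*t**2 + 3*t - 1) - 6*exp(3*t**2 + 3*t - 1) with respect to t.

-2*exp(3*t**2 + 3*t - 1) + C

Let u = 3*t**2 + 3*t - 1, so du = (6*t + 3) dt.
Rewriting, the integral becomes -2·∫ e^u du = -2·e^u.
Substituting back, u = 3*t**2 + 3*t - 1.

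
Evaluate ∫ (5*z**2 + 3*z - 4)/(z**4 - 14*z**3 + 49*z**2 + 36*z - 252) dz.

Factor the denominator: (z - 7)*(z - 6)*(z - 3)*(z + 2).
Partial-fraction decomposition: -1/(36*(z + 2)) + 5/(6*(z - 3)) - 97/(12*(z - 6)) + 131/(18*(z - 7)).
Integrate each term: A/(z−a) contributes A·log|z−a|.

131*log(z - 7)/18 - 97*log(z - 6)/12 + 5*log(z - 3)/6 - log(z + 2)/36 + C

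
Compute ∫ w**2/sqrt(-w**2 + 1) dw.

Substitute w = sin(θ), so dw = cos(θ) dθ and the radical becomes sqrt(-w**2 + 1) = cos(θ) by the Pythagorean identity.
Integrate the resulting trig expression in θ, then back-substitute θ = asin(w), sin(θ) = w, cos(θ) = sqrt(-w**2 + 1) (absorbing any constant into C).

-w*sqrt(-w**2 + 1)/2 + asin(w)/2 + C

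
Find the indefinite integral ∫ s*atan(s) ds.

Use integration by parts with u = arctan(s), dv = s ds.
Then du = 1/(s**2 + 1) ds.

s**2*atan(s)/2 - s/2 + atan(s)/2 + C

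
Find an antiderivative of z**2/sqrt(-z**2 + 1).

-z*sqrt(-z**2 + 1)/2 + asin(z)/2 + C

Substitute z = sin(θ), so dz = cos(θ) dθ and the radical becomes sqrt(-z**2 + 1) = cos(θ) by the Pythagorean identity.
Integrate the resulting trig expression in θ, then back-substitute θ = asin(z), sin(θ) = z, cos(θ) = sqrt(-z**2 + 1) (absorbing any constant into C).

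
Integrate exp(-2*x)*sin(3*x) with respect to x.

Let I denote the integral. Integrate by parts with u = sin(3*x), dv = exp(-2*x) dx, so v = -exp(-2*x)/2: I = -exp(-2*x)*sin(3*x)/2 + (3/2)·∫ exp(-2*x)*cos(3*x) dx.
Apply parts again with u = cos(3*x), dv = exp(-2*x) dx: ∫ exp(-2*x)*cos(3*x) dx = -exp(-2*x)*cos(3*x)/2 − (3/2)·I. Substituting back brings back I: I = -exp(-2*x)*sin(3*x)/2 - 3*exp(-2*x)*cos(3*x)/4 − (9/4)·I.
Solving for I: (1 + 9/4)·I equals the remaining terms, so I = (4/13)·(-exp(-2*x)*sin(3*x)/2 - 3*exp(-2*x)*cos(3*x)/4).

-2*exp(-2*x)*sin(3*x)/13 - 3*exp(-2*x)*cos(3*x)/13 + C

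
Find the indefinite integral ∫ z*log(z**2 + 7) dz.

z**2*log(z**2 + 7)/2 - z**2/2 + 7*log(z**2 + 7)/2 + C

Let u = z**2 + 7, so du = (2*z) dz.
The integral becomes (1/2)·∫ log(u) du; integrate by parts with u′=log(u), dv′=du.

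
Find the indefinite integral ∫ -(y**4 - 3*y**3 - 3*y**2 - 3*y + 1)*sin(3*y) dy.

y**4*cos(3*y)/3 - 4*y**3*sin(3*y)/9 - y**3*cos(3*y) + y**2*sin(3*y) - 13*y**2*cos(3*y)/9 + 26*y*sin(3*y)/27 - y*cos(3*y)/3 + sin(3*y)/9 + 53*cos(3*y)/81 + C

Use integration by parts with u = y**4 - 3*y**3 - 3*y**2 - 3*y + 1, dv = -sin(3*y) dy, so v = cos(3*y)/3.
Apply parts 4 times (tabular method): alternate signs, differentiate u down to 0, integrate dv up.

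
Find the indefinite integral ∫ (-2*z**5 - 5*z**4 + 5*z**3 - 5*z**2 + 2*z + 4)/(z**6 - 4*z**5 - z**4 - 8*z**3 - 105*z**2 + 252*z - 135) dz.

-8861*log(z - 5)/4352 + 57*log(z - 1)/400 + 101*log(z + 3)/2304 - 2299*log(z**2 + 9)/30600 - 3617*atan(z/3)/3825 - 1/(160*z - 160) + C

Factor the denominator: (z - 5)*(z - 1)**2*(z + 3)*(z**2 + 9).
Partial-fraction decomposition: -(2299*z + 43404)/(15300*(z**2 + 9)) + 101/(2304*(z + 3)) + 57/(400*(z - 1)) + 1/(160*(z - 1)**2) - 8861/(4352*(z - 5)).
Integrate each term; A/(z−a) gives A·log|z−a|; the (Bz+D)/(z²+p²) term gives a log and an atan.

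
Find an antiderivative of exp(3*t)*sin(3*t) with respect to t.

Let I denote the integral. Integrate by parts with u = sin(3*t), dv = exp(3*t) dt, so v = exp(3*t)/3: I = exp(3*t)*sin(3*t)/3 − ∫ exp(3*t)*cos(3*t) dt.
Apply parts again with u = cos(3*t), dv = exp(3*t) dt: ∫ exp(3*t)*cos(3*t) dt = exp(3*t)*cos(3*t)/3 + I. Substituting back brings back I: I = exp(3*t)*sin(3*t)/3 - exp(3*t)*cos(3*t)/3 − I.
Solving for I: (1 + 1)·I equals the remaining terms, so I = (1/2)·(exp(3*t)*sin(3*t)/3 - exp(3*t)*cos(3*t)/3).

exp(3*t)*sin(3*t)/6 - exp(3*t)*cos(3*t)/6 + C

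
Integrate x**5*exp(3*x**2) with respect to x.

(9*x**4 - 6*x**2 + 2)*exp(3*x**2)/54 + C

Let u = x², du = 2x dx; rewrite as (1/2)∫ u^2·exp(3u) du.
Now integrate by parts 2 times.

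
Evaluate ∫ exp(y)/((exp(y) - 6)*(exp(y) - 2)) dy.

log(exp(y) - 6)/4 - log(exp(y) - 2)/4 + C

Let u = e^y, du = e^y dy.
The integral becomes ∫ du/((u-2)(u-6)); decompose into partial fractions.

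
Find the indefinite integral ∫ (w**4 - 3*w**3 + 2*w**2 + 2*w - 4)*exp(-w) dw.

(-w**4 - w**3 - 5*w**2 - 12*w - 8)*exp(-w) + C

Use integration by parts with u = w**4 - 3*w**3 + 2*w**2 + 2*w - 4, dv = exp(-w) dw, so v = -exp(-w).
Apply parts 4 times (tabular method): alternate signs, differentiate u down to 0, integrate dv up.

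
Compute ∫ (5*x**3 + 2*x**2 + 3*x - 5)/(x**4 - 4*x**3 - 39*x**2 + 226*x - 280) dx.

685*log(x - 5)/36 - 359*log(x - 4)/22 + 49*log(x - 2)/54 + 1643*log(x + 7)/1188 + C

Factor the denominator: (x - 5)*(x - 4)*(x - 2)*(x + 7).
Partial-fraction decomposition: 1643/(1188*(x + 7)) + 49/(54*(x - 2)) - 359/(22*(x - 4)) + 685/(36*(x - 5)).
Integrate each term: A/(x−a) contributes A·log|x−a|.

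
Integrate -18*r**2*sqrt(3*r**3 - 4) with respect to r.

Let u = 3*r**3 - 4, so du = (9*r**2) dr.
Rewriting, the integral becomes -2·∫ √u du = -2·(2/3)u^(3/2).
Substituting back, u = 3*r**3 - 4.

-4*(3*r**3 - 4)**(3/2)/3 + C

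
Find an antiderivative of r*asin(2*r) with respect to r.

r**2*asin(2*r)/2 + r*sqrt(-4*r**2 + 1)/8 - asin(2*r)/16 + C

Use integration by parts with u = arcsin(2*r), dv = r dr.
Then du = 2/sqrt(-4*r**2 + 1) dr.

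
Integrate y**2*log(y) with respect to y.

y**3*log(y)/3 - y**3/9 + C

Use integration by parts with u = log(y), dv = y**2 dy.
Then du = 1/y dy and v = y**3/3.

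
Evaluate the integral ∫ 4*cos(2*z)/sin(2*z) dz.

Let u = sin(2*z), so du = (2*cos(2*z)) dz.
Rewriting, the integral becomes 2·∫ 1/u du = 2·log(u).
Substituting back, u = sin(2*z).

2*log(sin(2*z)) + C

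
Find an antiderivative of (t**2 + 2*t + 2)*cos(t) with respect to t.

t**2*sin(t) + 2*t*sin(t) + 2*t*cos(t) + 2*cos(t) + C

Use integration by parts with u = t**2 + 2*t + 2, dv = cos(t) dt, so v = sin(t).
Apply parts 2 times (tabular method): alternate signs, differentiate u down to 0, integrate dv up.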